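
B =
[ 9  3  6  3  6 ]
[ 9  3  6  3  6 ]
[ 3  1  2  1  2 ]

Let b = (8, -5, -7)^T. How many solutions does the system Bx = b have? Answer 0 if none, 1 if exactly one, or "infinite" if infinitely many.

0

Row reduce the augmented matrix [B | b].
R2 ← R2 − R1: [0, 0, 0, 0, 0, -13]
R3 ← R3 − (1/3)·R1: [0, 0, 0, 0, 0, -29/3]
R3 ← R3 − (29/39)·R2: [0, 0, 0, 0, 0, 0]
The echelon form has 2 nonzero rows; the last pivot sits in the augmented column, so rank(B) = 1 but rank([B|b]) = 2.
Since the ranks differ, the system is inconsistent.
It has no solutions.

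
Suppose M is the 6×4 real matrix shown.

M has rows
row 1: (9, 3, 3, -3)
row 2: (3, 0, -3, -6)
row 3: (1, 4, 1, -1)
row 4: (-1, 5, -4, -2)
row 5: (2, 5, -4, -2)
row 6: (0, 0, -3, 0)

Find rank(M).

Row reduce to echelon form.
R2 ← R2 − (1/3)·R1: [0, -1, -4, -5]
R3 ← R3 − (1/9)·R1: [0, 11/3, 2/3, -2/3]
R4 ← R4 + (1/9)·R1: [0, 16/3, -11/3, -7/3]
R5 ← R5 − (2/9)·R1: [0, 13/3, -14/3, -4/3]
R3 ← R3 + (11/3)·R2: [0, 0, -14, -19]
R4 ← R4 + (16/3)·R2: [0, 0, -25, -29]
R5 ← R5 + (13/3)·R2: [0, 0, -22, -23]
R4 ← R4 − (25/14)·R3: [0, 0, 0, 69/14]
R5 ← R5 − (11/7)·R3: [0, 0, 0, 48/7]
R6 ← R6 − (3/14)·R3: [0, 0, 0, 57/14]
R5 ← R5 − (32/23)·R4: [0, 0, 0, 0]
R6 ← R6 − (19/23)·R4: [0, 0, 0, 0]
Echelon form has 4 nonzero rows, so rank(M) = 4.

4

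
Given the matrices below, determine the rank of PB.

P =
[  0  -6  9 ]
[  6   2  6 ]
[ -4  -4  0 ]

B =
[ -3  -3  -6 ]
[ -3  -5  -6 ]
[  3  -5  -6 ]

First compute PB:
[[ 45, -15, -18],
 [ -6, -58, -84],
 [ 24,  32,  48]]
Now row reduce the product.
R2 ← R2 + (2/15)·R1: [0, -60, -432/5]
R3 ← R3 − (8/15)·R1: [0, 40, 288/5]
R3 ← R3 + (2/3)·R2: [0, 0, 0]
2 nonzero rows, so rank(PB) = 2.

2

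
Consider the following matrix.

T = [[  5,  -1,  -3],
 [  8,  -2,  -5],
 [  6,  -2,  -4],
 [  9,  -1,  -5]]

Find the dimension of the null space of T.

1

Row reduce to echelon form.
R2 ← R2 − (8/5)·R1: [0, -2/5, -1/5]
R3 ← R3 − (6/5)·R1: [0, -4/5, -2/5]
R4 ← R4 − (9/5)·R1: [0, 4/5, 2/5]
R3 ← R3 − (2)·R2: [0, 0, 0]
R4 ← R4 + (2)·R2: [0, 0, 0]
2 nonzero rows, so rank(T) = 2.
T has 3 columns; by rank–nullity, nullity = 3 − 2 = 1.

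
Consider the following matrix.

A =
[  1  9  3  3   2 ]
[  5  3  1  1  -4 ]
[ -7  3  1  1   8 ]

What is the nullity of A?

3

Row reduce to echelon form.
R2 ← R2 − (5)·R1: [0, -42, -14, -14, -14]
R3 ← R3 + (7)·R1: [0, 66, 22, 22, 22]
R3 ← R3 + (11/7)·R2: [0, 0, 0, 0, 0]
2 nonzero rows, so rank(A) = 2.
A has 5 columns; by rank–nullity, nullity = 5 − 2 = 3.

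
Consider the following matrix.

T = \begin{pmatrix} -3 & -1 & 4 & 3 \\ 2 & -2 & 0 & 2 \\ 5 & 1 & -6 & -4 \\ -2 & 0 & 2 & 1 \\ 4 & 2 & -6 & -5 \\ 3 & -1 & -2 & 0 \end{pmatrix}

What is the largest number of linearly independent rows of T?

2

Row reduce to echelon form.
R2 ← R2 + (2/3)·R1: [0, -8/3, 8/3, 4]
R3 ← R3 + (5/3)·R1: [0, -2/3, 2/3, 1]
R4 ← R4 − (2/3)·R1: [0, 2/3, -2/3, -1]
R5 ← R5 + (4/3)·R1: [0, 2/3, -2/3, -1]
R6 ← R6 + R1: [0, -2, 2, 3]
R3 ← R3 − (1/4)·R2: [0, 0, 0, 0]
R4 ← R4 + (1/4)·R2: [0, 0, 0, 0]
R5 ← R5 + (1/4)·R2: [0, 0, 0, 0]
R6 ← R6 − (3/4)·R2: [0, 0, 0, 0]
Echelon form has 2 nonzero rows, so rank(T) = 2.
The rank gives the maximum number of linearly independent rows: 2.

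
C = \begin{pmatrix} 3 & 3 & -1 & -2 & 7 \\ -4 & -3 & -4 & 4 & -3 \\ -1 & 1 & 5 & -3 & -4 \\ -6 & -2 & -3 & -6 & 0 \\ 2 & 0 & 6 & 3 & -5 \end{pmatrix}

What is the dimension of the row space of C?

5

Row reduce to echelon form.
R2 ← R2 + (4/3)·R1: [0, 1, -16/3, 4/3, 19/3]
R3 ← R3 + (1/3)·R1: [0, 2, 14/3, -11/3, -5/3]
R4 ← R4 + (2)·R1: [0, 4, -5, -10, 14]
R5 ← R5 − (2/3)·R1: [0, -2, 20/3, 13/3, -29/3]
R3 ← R3 − (2)·R2: [0, 0, 46/3, -19/3, -43/3]
R4 ← R4 − (4)·R2: [0, 0, 49/3, -46/3, -34/3]
R5 ← R5 + (2)·R2: [0, 0, -4, 7, 3]
R4 ← R4 − (49/46)·R3: [0, 0, 0, -395/46, 181/46]
R5 ← R5 + (6/23)·R3: [0, 0, 0, 123/23, -17/23]
R5 ← R5 + (246/395)·R4: [0, 0, 0, 0, 676/395]
Echelon form has 5 nonzero rows, so rank(C) = 5.
The row space has dimension equal to the rank: 5.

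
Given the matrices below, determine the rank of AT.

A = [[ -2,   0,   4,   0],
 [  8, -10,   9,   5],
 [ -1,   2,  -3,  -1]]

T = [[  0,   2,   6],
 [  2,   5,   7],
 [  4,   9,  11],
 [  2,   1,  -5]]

First compute AT:
[[ 16,  32,  32],
 [ 26,  52,  52],
 [-10, -20, -20]]
Now row reduce the product.
R2 ← R2 − (13/8)·R1: [0, 0, 0]
R3 ← R3 + (5/8)·R1: [0, 0, 0]
1 nonzero row, so rank(AT) = 1.

1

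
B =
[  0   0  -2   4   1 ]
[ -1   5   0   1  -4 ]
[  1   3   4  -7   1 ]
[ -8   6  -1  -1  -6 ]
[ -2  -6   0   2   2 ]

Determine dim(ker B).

0

Row reduce to echelon form.
Swap R1 ↔ R2
R3 ← R3 + R1: [0, 8, 4, -6, -3]
R4 ← R4 − (8)·R1: [0, -34, -1, -9, 26]
R5 ← R5 − (2)·R1: [0, -16, 0, 0, 10]
Swap R2 ↔ R3
R4 ← R4 + (17/4)·R2: [0, 0, 16, -69/2, 53/4]
R5 ← R5 + (2)·R2: [0, 0, 8, -12, 4]
R4 ← R4 + (8)·R3: [0, 0, 0, -5/2, 85/4]
R5 ← R5 + (4)·R3: [0, 0, 0, 4, 8]
R5 ← R5 + (8/5)·R4: [0, 0, 0, 0, 42]
5 nonzero rows, so rank(B) = 5.
B has 5 columns; by rank–nullity, nullity = 5 − 5 = 0.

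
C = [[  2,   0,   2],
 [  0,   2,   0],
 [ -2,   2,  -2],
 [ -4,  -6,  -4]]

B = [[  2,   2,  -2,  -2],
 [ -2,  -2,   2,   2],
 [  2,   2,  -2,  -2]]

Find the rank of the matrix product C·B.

First compute CB:
[[  8,   8,  -8,  -8],
 [ -4,  -4,   4,   4],
 [-12, -12,  12,  12],
 [ -4,  -4,   4,   4]]
Now row reduce the product.
R2 ← R2 + (1/2)·R1: [0, 0, 0, 0]
R3 ← R3 + (3/2)·R1: [0, 0, 0, 0]
R4 ← R4 + (1/2)·R1: [0, 0, 0, 0]
1 nonzero row, so rank(CB) = 1.

1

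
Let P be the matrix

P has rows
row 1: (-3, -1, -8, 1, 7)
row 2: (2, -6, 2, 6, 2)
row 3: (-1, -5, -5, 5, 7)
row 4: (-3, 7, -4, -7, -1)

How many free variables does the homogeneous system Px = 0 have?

3

Row reduce to echelon form.
R2 ← R2 + (2/3)·R1: [0, -20/3, -10/3, 20/3, 20/3]
R3 ← R3 − (1/3)·R1: [0, -14/3, -7/3, 14/3, 14/3]
R4 ← R4 − R1: [0, 8, 4, -8, -8]
R3 ← R3 − (7/10)·R2: [0, 0, 0, 0, 0]
R4 ← R4 + (6/5)·R2: [0, 0, 0, 0, 0]
2 nonzero rows, so rank(P) = 2.
P has 5 columns; by rank–nullity, nullity = 5 − 2 = 3.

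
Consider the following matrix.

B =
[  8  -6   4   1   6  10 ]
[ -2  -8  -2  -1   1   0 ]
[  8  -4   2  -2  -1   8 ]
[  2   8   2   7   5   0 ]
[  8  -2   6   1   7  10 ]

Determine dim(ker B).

Row reduce to echelon form.
R2 ← R2 + (1/4)·R1: [0, -19/2, -1, -3/4, 5/2, 5/2]
R3 ← R3 − R1: [0, 2, -2, -3, -7, -2]
R4 ← R4 − (1/4)·R1: [0, 19/2, 1, 27/4, 7/2, -5/2]
R5 ← R5 − R1: [0, 4, 2, 0, 1, 0]
R3 ← R3 + (4/19)·R2: [0, 0, -42/19, -60/19, -123/19, -28/19]
R4 ← R4 + R2: [0, 0, 0, 6, 6, 0]
R5 ← R5 + (8/19)·R2: [0, 0, 30/19, -6/19, 39/19, 20/19]
R5 ← R5 + (5/7)·R3: [0, 0, 0, -18/7, -18/7, 0]
R5 ← R5 + (3/7)·R4: [0, 0, 0, 0, 0, 0]
4 nonzero rows, so rank(B) = 4.
B has 6 columns; by rank–nullity, nullity = 6 − 4 = 2.

2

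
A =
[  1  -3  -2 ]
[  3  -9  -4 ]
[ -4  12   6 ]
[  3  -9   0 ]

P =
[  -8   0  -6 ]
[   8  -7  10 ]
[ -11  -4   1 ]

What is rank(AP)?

First compute AP:
[[-10,  29, -38],
 [-52,  79, -112],
 [ 62, -108, 150],
 [-96,  63, -108]]
Now row reduce the product.
R2 ← R2 − (26/5)·R1: [0, -359/5, 428/5]
R3 ← R3 + (31/5)·R1: [0, 359/5, -428/5]
R4 ← R4 − (48/5)·R1: [0, -1077/5, 1284/5]
R3 ← R3 + R2: [0, 0, 0]
R4 ← R4 − (3)·R2: [0, 0, 0]
2 nonzero rows, so rank(AP) = 2.

2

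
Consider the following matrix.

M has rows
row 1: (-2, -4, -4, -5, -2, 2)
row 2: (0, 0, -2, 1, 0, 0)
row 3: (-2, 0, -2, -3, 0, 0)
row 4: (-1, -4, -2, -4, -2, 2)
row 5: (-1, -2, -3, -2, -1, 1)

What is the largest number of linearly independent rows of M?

3

Row reduce to echelon form.
R3 ← R3 − R1: [0, 4, 2, 2, 2, -2]
R4 ← R4 − (1/2)·R1: [0, -2, 0, -3/2, -1, 1]
R5 ← R5 − (1/2)·R1: [0, 0, -1, 1/2, 0, 0]
Swap R2 ↔ R3
R4 ← R4 + (1/2)·R2: [0, 0, 1, -1/2, 0, 0]
R4 ← R4 + (1/2)·R3: [0, 0, 0, 0, 0, 0]
R5 ← R5 − (1/2)·R3: [0, 0, 0, 0, 0, 0]
Echelon form has 3 nonzero rows, so rank(M) = 3.
The rank gives the maximum number of linearly independent rows: 3.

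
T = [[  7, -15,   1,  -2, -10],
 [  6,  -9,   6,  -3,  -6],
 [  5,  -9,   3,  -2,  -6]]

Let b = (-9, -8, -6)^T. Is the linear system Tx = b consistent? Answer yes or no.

no

Row reduce the augmented matrix [T | b].
R2 ← R2 − (6/7)·R1: [0, 27/7, 36/7, -9/7, 18/7, -2/7]
R3 ← R3 − (5/7)·R1: [0, 12/7, 16/7, -4/7, 8/7, 3/7]
R3 ← R3 − (4/9)·R2: [0, 0, 0, 0, 0, 5/9]
The echelon form has 3 nonzero rows; the last pivot sits in the augmented column, so rank(T) = 2 but rank([T|b]) = 3.
Since the ranks differ, the system is inconsistent.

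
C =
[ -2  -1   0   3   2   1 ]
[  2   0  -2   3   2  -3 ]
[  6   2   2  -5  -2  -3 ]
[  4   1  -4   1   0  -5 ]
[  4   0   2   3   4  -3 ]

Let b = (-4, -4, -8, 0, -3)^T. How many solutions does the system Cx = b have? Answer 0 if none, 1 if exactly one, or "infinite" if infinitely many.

0

Row reduce the augmented matrix [C | b].
R2 ← R2 + R1: [0, -1, -2, 6, 4, -2, -8]
R3 ← R3 + (3)·R1: [0, -1, 2, 4, 4, 0, -20]
R4 ← R4 + (2)·R1: [0, -1, -4, 7, 4, -3, -8]
R5 ← R5 + (2)·R1: [0, -2, 2, 9, 8, -1, -11]
R3 ← R3 − R2: [0, 0, 4, -2, 0, 2, -12]
R4 ← R4 − R2: [0, 0, -2, 1, 0, -1, 0]
R5 ← R5 − (2)·R2: [0, 0, 6, -3, 0, 3, 5]
R4 ← R4 + (1/2)·R3: [0, 0, 0, 0, 0, 0, -6]
R5 ← R5 − (3/2)·R3: [0, 0, 0, 0, 0, 0, 23]
R5 ← R5 + (23/6)·R4: [0, 0, 0, 0, 0, 0, 0]
The echelon form has 4 nonzero rows; the last pivot sits in the augmented column, so rank(C) = 3 but rank([C|b]) = 4.
Since the ranks differ, the system is inconsistent.
It has no solutions.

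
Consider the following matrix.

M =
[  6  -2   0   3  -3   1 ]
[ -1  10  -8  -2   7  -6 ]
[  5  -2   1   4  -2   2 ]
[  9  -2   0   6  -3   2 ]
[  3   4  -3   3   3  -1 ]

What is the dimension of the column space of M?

Row reduce to echelon form.
R2 ← R2 + (1/6)·R1: [0, 29/3, -8, -3/2, 13/2, -35/6]
R3 ← R3 − (5/6)·R1: [0, -1/3, 1, 3/2, 1/2, 7/6]
R4 ← R4 − (3/2)·R1: [0, 1, 0, 3/2, 3/2, 1/2]
R5 ← R5 − (1/2)·R1: [0, 5, -3, 3/2, 9/2, -3/2]
R3 ← R3 + (1/29)·R2: [0, 0, 21/29, 42/29, 21/29, 28/29]
R4 ← R4 − (3/29)·R2: [0, 0, 24/29, 48/29, 24/29, 32/29]
R5 ← R5 − (15/29)·R2: [0, 0, 33/29, 66/29, 33/29, 44/29]
R4 ← R4 − (8/7)·R3: [0, 0, 0, 0, 0, 0]
R5 ← R5 − (11/7)·R3: [0, 0, 0, 0, 0, 0]
Echelon form has 3 nonzero rows, so rank(M) = 3.
The column space has dimension equal to the rank: 3.

3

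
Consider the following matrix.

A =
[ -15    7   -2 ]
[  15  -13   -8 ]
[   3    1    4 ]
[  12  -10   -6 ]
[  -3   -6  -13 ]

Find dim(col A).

3

Row reduce to echelon form.
R2 ← R2 + R1: [0, -6, -10]
R3 ← R3 + (1/5)·R1: [0, 12/5, 18/5]
R4 ← R4 + (4/5)·R1: [0, -22/5, -38/5]
R5 ← R5 − (1/5)·R1: [0, -37/5, -63/5]
R3 ← R3 + (2/5)·R2: [0, 0, -2/5]
R4 ← R4 − (11/15)·R2: [0, 0, -4/15]
R5 ← R5 − (37/30)·R2: [0, 0, -4/15]
R4 ← R4 − (2/3)·R3: [0, 0, 0]
R5 ← R5 − (2/3)·R3: [0, 0, 0]
Echelon form has 3 nonzero rows, so rank(A) = 3.
The column space has dimension equal to the rank: 3.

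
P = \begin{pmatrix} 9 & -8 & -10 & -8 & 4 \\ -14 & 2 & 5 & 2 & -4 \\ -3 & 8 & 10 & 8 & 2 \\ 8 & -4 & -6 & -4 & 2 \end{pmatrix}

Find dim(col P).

Row reduce to echelon form.
R2 ← R2 + (14/9)·R1: [0, -94/9, -95/9, -94/9, 20/9]
R3 ← R3 + (1/3)·R1: [0, 16/3, 20/3, 16/3, 10/3]
R4 ← R4 − (8/9)·R1: [0, 28/9, 26/9, 28/9, -14/9]
R3 ← R3 + (24/47)·R2: [0, 0, 60/47, 0, 210/47]
R4 ← R4 + (14/47)·R2: [0, 0, -12/47, 0, -42/47]
R4 ← R4 + (1/5)·R3: [0, 0, 0, 0, 0]
Echelon form has 3 nonzero rows, so rank(P) = 3.
The column space has dimension equal to the rank: 3.

3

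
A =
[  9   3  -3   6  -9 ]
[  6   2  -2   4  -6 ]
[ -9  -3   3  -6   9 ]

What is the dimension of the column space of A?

Row reduce to echelon form.
R2 ← R2 − (2/3)·R1: [0, 0, 0, 0, 0]
R3 ← R3 + R1: [0, 0, 0, 0, 0]
Echelon form has 1 nonzero row, so rank(A) = 1.
The column space has dimension equal to the rank: 1.

1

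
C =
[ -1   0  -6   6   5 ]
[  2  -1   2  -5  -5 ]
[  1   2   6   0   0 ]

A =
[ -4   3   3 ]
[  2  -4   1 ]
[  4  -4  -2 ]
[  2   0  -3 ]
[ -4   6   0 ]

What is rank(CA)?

2

First compute CA:
[[-28,  51,  -9],
 [  8, -28,  16],
 [ 24, -29,  -7]]
Now row reduce the product.
R2 ← R2 + (2/7)·R1: [0, -94/7, 94/7]
R3 ← R3 + (6/7)·R1: [0, 103/7, -103/7]
R3 ← R3 + (103/94)·R2: [0, 0, 0]
2 nonzero rows, so rank(CA) = 2.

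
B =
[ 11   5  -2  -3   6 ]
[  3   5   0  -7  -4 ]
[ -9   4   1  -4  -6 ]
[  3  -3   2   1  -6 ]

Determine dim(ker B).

1

Row reduce to echelon form.
R2 ← R2 − (3/11)·R1: [0, 40/11, 6/11, -68/11, -62/11]
R3 ← R3 + (9/11)·R1: [0, 89/11, -7/11, -71/11, -12/11]
R4 ← R4 − (3/11)·R1: [0, -48/11, 28/11, 20/11, -84/11]
R3 ← R3 − (89/40)·R2: [0, 0, -37/20, 73/10, 229/20]
R4 ← R4 + (6/5)·R2: [0, 0, 16/5, -28/5, -72/5]
R4 ← R4 + (64/37)·R3: [0, 0, 0, 260/37, 200/37]
4 nonzero rows, so rank(B) = 4.
B has 5 columns; by rank–nullity, nullity = 5 − 4 = 1.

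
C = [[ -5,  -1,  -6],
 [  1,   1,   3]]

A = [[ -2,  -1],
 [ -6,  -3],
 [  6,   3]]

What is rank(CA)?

1

First compute CA:
[[-20, -10],
 [ 10,   5]]
Now row reduce the product.
R2 ← R2 + (1/2)·R1: [0, 0]
1 nonzero row, so rank(CA) = 1.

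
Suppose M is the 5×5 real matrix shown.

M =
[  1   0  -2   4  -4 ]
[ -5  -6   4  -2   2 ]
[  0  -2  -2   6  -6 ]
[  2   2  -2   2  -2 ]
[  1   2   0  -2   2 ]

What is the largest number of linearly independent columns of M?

2

Row reduce to echelon form.
R2 ← R2 + (5)·R1: [0, -6, -6, 18, -18]
R4 ← R4 − (2)·R1: [0, 2, 2, -6, 6]
R5 ← R5 − R1: [0, 2, 2, -6, 6]
R3 ← R3 − (1/3)·R2: [0, 0, 0, 0, 0]
R4 ← R4 + (1/3)·R2: [0, 0, 0, 0, 0]
R5 ← R5 + (1/3)·R2: [0, 0, 0, 0, 0]
Echelon form has 2 nonzero rows, so rank(M) = 2.
The rank gives the maximum number of linearly independent columns: 2.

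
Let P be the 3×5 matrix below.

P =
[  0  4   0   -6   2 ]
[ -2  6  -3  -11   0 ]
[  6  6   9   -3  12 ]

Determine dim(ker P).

Row reduce to echelon form.
Swap R1 ↔ R2
R3 ← R3 + (3)·R1: [0, 24, 0, -36, 12]
R3 ← R3 − (6)·R2: [0, 0, 0, 0, 0]
2 nonzero rows, so rank(P) = 2.
P has 5 columns; by rank–nullity, nullity = 5 − 2 = 3.

3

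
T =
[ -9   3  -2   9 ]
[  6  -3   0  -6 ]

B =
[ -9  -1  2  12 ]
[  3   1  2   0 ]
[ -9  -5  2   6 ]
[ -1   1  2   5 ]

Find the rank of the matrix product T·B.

First compute TB:
[[ 99,  31,   2, -75],
 [-57, -15,  -6,  42]]
Now row reduce the product.
R2 ← R2 + (19/33)·R1: [0, 94/33, -160/33, -13/11]
2 nonzero rows, so rank(TB) = 2.

2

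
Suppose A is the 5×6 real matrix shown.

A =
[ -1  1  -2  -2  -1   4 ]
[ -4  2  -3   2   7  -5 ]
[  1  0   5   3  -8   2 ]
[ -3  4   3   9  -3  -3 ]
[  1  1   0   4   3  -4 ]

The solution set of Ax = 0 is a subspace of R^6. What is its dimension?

1

Row reduce to echelon form.
R2 ← R2 − (4)·R1: [0, -2, 5, 10, 11, -21]
R3 ← R3 + R1: [0, 1, 3, 1, -9, 6]
R4 ← R4 − (3)·R1: [0, 1, 9, 15, 0, -15]
R5 ← R5 + R1: [0, 2, -2, 2, 2, 0]
R3 ← R3 + (1/2)·R2: [0, 0, 11/2, 6, -7/2, -9/2]
R4 ← R4 + (1/2)·R2: [0, 0, 23/2, 20, 11/2, -51/2]
R5 ← R5 + R2: [0, 0, 3, 12, 13, -21]
R4 ← R4 − (23/11)·R3: [0, 0, 0, 82/11, 141/11, -177/11]
R5 ← R5 − (6/11)·R3: [0, 0, 0, 96/11, 164/11, -204/11]
R5 ← R5 − (48/41)·R4: [0, 0, 0, 0, -4/41, 12/41]
5 nonzero rows, so rank(A) = 5.
A has 6 columns; by rank–nullity, nullity = 6 − 5 = 1.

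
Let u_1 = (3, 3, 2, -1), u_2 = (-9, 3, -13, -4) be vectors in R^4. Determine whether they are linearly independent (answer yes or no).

yes

Form the matrix with these vectors as rows and row reduce.
R2 ← R2 + (3)·R1: [0, 12, -7, -7]
2 nonzero rows, so the 2 vectors span a space of dimension 2.
Since 2 = 2, the vectors are linearly independent.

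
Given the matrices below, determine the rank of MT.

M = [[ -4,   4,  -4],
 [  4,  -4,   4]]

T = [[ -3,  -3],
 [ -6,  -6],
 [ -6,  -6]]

1

First compute MT:
[[ 12,  12],
 [-12, -12]]
Now row reduce the product.
R2 ← R2 + R1: [0, 0]
1 nonzero row, so rank(MT) = 1.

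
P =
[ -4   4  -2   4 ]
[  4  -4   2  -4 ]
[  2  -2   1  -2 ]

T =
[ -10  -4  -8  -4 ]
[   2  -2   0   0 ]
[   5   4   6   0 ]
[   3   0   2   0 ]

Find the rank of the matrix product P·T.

1

First compute PT:
[[ 50,   0,  28,  16],
 [-50,   0, -28, -16],
 [-25,   0, -14,  -8]]
Now row reduce the product.
R2 ← R2 + R1: [0, 0, 0, 0]
R3 ← R3 + (1/2)·R1: [0, 0, 0, 0]
1 nonzero row, so rank(PT) = 1.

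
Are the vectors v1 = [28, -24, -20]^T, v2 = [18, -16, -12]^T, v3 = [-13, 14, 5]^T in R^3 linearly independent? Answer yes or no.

Form the matrix with these vectors as rows and row reduce.
R2 ← R2 − (9/14)·R1: [0, -4/7, 6/7]
R3 ← R3 + (13/28)·R1: [0, 20/7, -30/7]
R3 ← R3 + (5)·R2: [0, 0, 0]
2 nonzero rows, so the 3 vectors span a space of dimension 2.
Since 2 < 3, the vectors are linearly dependent.

no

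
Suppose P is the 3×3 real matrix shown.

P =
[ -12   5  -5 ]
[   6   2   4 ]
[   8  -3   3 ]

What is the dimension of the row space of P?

3

Row reduce to echelon form.
R2 ← R2 + (1/2)·R1: [0, 9/2, 3/2]
R3 ← R3 + (2/3)·R1: [0, 1/3, -1/3]
R3 ← R3 − (2/27)·R2: [0, 0, -4/9]
Echelon form has 3 nonzero rows, so rank(P) = 3.
The row space has dimension equal to the rank: 3.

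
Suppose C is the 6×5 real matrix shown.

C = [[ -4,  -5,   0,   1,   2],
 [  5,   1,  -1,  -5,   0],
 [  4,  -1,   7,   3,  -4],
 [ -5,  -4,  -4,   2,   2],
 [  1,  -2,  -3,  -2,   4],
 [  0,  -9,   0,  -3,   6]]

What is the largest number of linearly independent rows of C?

5

Row reduce to echelon form.
R2 ← R2 + (5/4)·R1: [0, -21/4, -1, -15/4, 5/2]
R3 ← R3 + R1: [0, -6, 7, 4, -2]
R4 ← R4 − (5/4)·R1: [0, 9/4, -4, 3/4, -1/2]
R5 ← R5 + (1/4)·R1: [0, -13/4, -3, -7/4, 9/2]
R3 ← R3 − (8/7)·R2: [0, 0, 57/7, 58/7, -34/7]
R4 ← R4 + (3/7)·R2: [0, 0, -31/7, -6/7, 4/7]
R5 ← R5 − (13/21)·R2: [0, 0, -50/21, 4/7, 62/21]
R6 ← R6 − (12/7)·R2: [0, 0, 12/7, 24/7, 12/7]
R4 ← R4 + (31/57)·R3: [0, 0, 0, 208/57, -118/57]
R5 ← R5 + (50/171)·R3: [0, 0, 0, 512/171, 262/171]
R6 ← R6 − (4/19)·R3: [0, 0, 0, 32/19, 52/19]
R5 ← R5 − (32/39)·R4: [0, 0, 0, 0, 42/13]
R6 ← R6 − (6/13)·R4: [0, 0, 0, 0, 48/13]
R6 ← R6 − (8/7)·R5: [0, 0, 0, 0, 0]
Echelon form has 5 nonzero rows, so rank(C) = 5.
The rank gives the maximum number of linearly independent rows: 5.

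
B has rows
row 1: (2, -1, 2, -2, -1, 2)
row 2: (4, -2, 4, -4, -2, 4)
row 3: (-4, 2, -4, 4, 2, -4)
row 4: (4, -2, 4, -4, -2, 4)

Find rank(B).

Row reduce to echelon form.
R2 ← R2 − (2)·R1: [0, 0, 0, 0, 0, 0]
R3 ← R3 + (2)·R1: [0, 0, 0, 0, 0, 0]
R4 ← R4 − (2)·R1: [0, 0, 0, 0, 0, 0]
Echelon form has 1 nonzero row, so rank(B) = 1.

1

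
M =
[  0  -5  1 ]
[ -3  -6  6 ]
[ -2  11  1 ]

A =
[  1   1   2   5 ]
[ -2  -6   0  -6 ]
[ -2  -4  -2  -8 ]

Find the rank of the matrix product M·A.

2

First compute MA:
[[  8,  26,  -2,  22],
 [ -3,   9, -18, -27],
 [-26, -72,  -6, -84]]
Now row reduce the product.
R2 ← R2 + (3/8)·R1: [0, 75/4, -75/4, -75/4]
R3 ← R3 + (13/4)·R1: [0, 25/2, -25/2, -25/2]
R3 ← R3 − (2/3)·R2: [0, 0, 0, 0]
2 nonzero rows, so rank(MA) = 2.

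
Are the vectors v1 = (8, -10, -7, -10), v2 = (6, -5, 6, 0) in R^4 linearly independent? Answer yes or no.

yes

Form the matrix with these vectors as rows and row reduce.
R2 ← R2 − (3/4)·R1: [0, 5/2, 45/4, 15/2]
2 nonzero rows, so the 2 vectors span a space of dimension 2.
Since 2 = 2, the vectors are linearly independent.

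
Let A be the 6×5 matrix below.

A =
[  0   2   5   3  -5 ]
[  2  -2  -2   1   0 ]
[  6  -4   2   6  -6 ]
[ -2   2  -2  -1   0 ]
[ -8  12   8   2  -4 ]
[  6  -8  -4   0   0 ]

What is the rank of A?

4

Row reduce to echelon form.
Swap R1 ↔ R2
R3 ← R3 − (3)·R1: [0, 2, 8, 3, -6]
R4 ← R4 + R1: [0, 0, -4, 0, 0]
R5 ← R5 + (4)·R1: [0, 4, 0, 6, -4]
R6 ← R6 − (3)·R1: [0, -2, 2, -3, 0]
R3 ← R3 − R2: [0, 0, 3, 0, -1]
R5 ← R5 − (2)·R2: [0, 0, -10, 0, 6]
R6 ← R6 + R2: [0, 0, 7, 0, -5]
R4 ← R4 + (4/3)·R3: [0, 0, 0, 0, -4/3]
R5 ← R5 + (10/3)·R3: [0, 0, 0, 0, 8/3]
R6 ← R6 − (7/3)·R3: [0, 0, 0, 0, -8/3]
R5 ← R5 + (2)·R4: [0, 0, 0, 0, 0]
R6 ← R6 − (2)·R4: [0, 0, 0, 0, 0]
Echelon form has 4 nonzero rows, so rank(A) = 4.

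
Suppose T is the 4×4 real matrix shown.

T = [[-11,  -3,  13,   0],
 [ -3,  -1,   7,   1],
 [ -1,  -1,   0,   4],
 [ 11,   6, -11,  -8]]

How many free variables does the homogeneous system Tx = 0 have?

Row reduce to echelon form.
R2 ← R2 − (3/11)·R1: [0, -2/11, 38/11, 1]
R3 ← R3 − (1/11)·R1: [0, -8/11, -13/11, 4]
R4 ← R4 + R1: [0, 3, 2, -8]
R3 ← R3 − (4)·R2: [0, 0, -15, 0]
R4 ← R4 + (33/2)·R2: [0, 0, 59, 17/2]
R4 ← R4 + (59/15)·R3: [0, 0, 0, 17/2]
4 nonzero rows, so rank(T) = 4.
T has 4 columns; by rank–nullity, nullity = 4 − 4 = 0.

0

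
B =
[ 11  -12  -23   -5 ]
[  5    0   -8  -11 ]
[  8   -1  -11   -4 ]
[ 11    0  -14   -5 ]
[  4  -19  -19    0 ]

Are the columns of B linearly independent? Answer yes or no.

Row reduce B to echelon form.
R2 ← R2 − (5/11)·R1: [0, 60/11, 27/11, -96/11]
R3 ← R3 − (8/11)·R1: [0, 85/11, 63/11, -4/11]
R4 ← R4 − R1: [0, 12, 9, 0]
R5 ← R5 − (4/11)·R1: [0, -161/11, -117/11, 20/11]
R3 ← R3 − (17/12)·R2: [0, 0, 9/4, 12]
R4 ← R4 − (11/5)·R2: [0, 0, 18/5, 96/5]
R5 ← R5 + (161/60)·R2: [0, 0, -81/20, -108/5]
R4 ← R4 − (8/5)·R3: [0, 0, 0, 0]
R5 ← R5 + (9/5)·R3: [0, 0, 0, 0]
3 pivots among 4 columns.
Only 3 < 4 pivot columns, so the columns are linearly dependent.

no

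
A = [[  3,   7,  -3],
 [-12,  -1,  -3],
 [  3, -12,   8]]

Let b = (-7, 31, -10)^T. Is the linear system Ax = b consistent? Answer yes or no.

yes

Row reduce the augmented matrix [A | b].
R2 ← R2 + (4)·R1: [0, 27, -15, 3]
R3 ← R3 − R1: [0, -19, 11, -3]
R3 ← R3 + (19/27)·R2: [0, 0, 4/9, -8/9]
The echelon form has 3 nonzero rows, and every pivot lies in the first 3 columns, so rank(A) = rank([A|b]) = 3.
The system is consistent.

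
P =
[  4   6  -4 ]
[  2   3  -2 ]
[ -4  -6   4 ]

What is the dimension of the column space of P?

Row reduce to echelon form.
R2 ← R2 − (1/2)·R1: [0, 0, 0]
R3 ← R3 + R1: [0, 0, 0]
Echelon form has 1 nonzero row, so rank(P) = 1.
The column space has dimension equal to the rank: 1.

1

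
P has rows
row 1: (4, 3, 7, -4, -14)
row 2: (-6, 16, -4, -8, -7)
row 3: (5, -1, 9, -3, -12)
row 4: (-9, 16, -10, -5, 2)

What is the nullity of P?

1

Row reduce to echelon form.
R2 ← R2 + (3/2)·R1: [0, 41/2, 13/2, -14, -28]
R3 ← R3 − (5/4)·R1: [0, -19/4, 1/4, 2, 11/2]
R4 ← R4 + (9/4)·R1: [0, 91/4, 23/4, -14, -59/2]
R3 ← R3 + (19/82)·R2: [0, 0, 72/41, -51/41, -81/82]
R4 ← R4 − (91/82)·R2: [0, 0, -60/41, 63/41, 129/82]
R4 ← R4 + (5/6)·R3: [0, 0, 0, 1/2, 3/4]
4 nonzero rows, so rank(P) = 4.
P has 5 columns; by rank–nullity, nullity = 5 − 4 = 1.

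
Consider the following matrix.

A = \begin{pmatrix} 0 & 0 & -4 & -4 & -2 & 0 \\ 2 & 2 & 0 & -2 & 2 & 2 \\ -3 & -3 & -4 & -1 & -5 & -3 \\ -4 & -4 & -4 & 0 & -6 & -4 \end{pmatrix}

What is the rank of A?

2

Row reduce to echelon form.
Swap R1 ↔ R2
R3 ← R3 + (3/2)·R1: [0, 0, -4, -4, -2, 0]
R4 ← R4 + (2)·R1: [0, 0, -4, -4, -2, 0]
R3 ← R3 − R2: [0, 0, 0, 0, 0, 0]
R4 ← R4 − R2: [0, 0, 0, 0, 0, 0]
Echelon form has 2 nonzero rows, so rank(A) = 2.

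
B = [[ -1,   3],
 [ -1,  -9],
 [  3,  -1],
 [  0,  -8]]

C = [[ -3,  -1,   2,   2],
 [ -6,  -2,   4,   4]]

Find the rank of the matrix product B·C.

First compute BC:
[[-15,  -5,  10,  10],
 [ 57,  19, -38, -38],
 [ -3,  -1,   2,   2],
 [ 48,  16, -32, -32]]
Now row reduce the product.
R2 ← R2 + (19/5)·R1: [0, 0, 0, 0]
R3 ← R3 − (1/5)·R1: [0, 0, 0, 0]
R4 ← R4 + (16/5)·R1: [0, 0, 0, 0]
1 nonzero row, so rank(BC) = 1.

1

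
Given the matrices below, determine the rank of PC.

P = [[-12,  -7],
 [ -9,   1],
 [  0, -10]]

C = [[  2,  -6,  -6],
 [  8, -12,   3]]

2

First compute PC:
[[-80, 156,  51],
 [-10,  42,  57],
 [-80, 120, -30]]
Now row reduce the product.
R2 ← R2 − (1/8)·R1: [0, 45/2, 405/8]
R3 ← R3 − R1: [0, -36, -81]
R3 ← R3 + (8/5)·R2: [0, 0, 0]
2 nonzero rows, so rank(PC) = 2.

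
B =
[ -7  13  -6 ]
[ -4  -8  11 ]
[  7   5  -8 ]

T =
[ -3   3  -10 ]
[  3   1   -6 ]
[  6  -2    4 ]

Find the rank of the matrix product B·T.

First compute BT:
[[ 24,   4, -32],
 [ 54, -42, 132],
 [-54,  42, -132]]
Now row reduce the product.
R2 ← R2 − (9/4)·R1: [0, -51, 204]
R3 ← R3 + (9/4)·R1: [0, 51, -204]
R3 ← R3 + R2: [0, 0, 0]
2 nonzero rows, so rank(BT) = 2.

2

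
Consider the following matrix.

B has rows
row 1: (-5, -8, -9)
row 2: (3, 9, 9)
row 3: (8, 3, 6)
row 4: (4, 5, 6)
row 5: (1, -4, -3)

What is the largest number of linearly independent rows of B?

Row reduce to echelon form.
R2 ← R2 + (3/5)·R1: [0, 21/5, 18/5]
R3 ← R3 + (8/5)·R1: [0, -49/5, -42/5]
R4 ← R4 + (4/5)·R1: [0, -7/5, -6/5]
R5 ← R5 + (1/5)·R1: [0, -28/5, -24/5]
R3 ← R3 + (7/3)·R2: [0, 0, 0]
R4 ← R4 + (1/3)·R2: [0, 0, 0]
R5 ← R5 + (4/3)·R2: [0, 0, 0]
Echelon form has 2 nonzero rows, so rank(B) = 2.
The rank gives the maximum number of linearly independent rows: 2.

2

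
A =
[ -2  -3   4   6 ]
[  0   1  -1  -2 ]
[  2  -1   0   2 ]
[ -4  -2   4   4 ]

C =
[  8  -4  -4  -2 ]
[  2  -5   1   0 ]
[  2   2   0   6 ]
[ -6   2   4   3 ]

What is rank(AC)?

2

First compute AC:
[[-50,  43,  29,  46],
 [ 12, -11,  -7, -12],
 [  2,   1,  -1,   2],
 [-52,  42,  30,  44]]
Now row reduce the product.
R2 ← R2 + (6/25)·R1: [0, -17/25, -1/25, -24/25]
R3 ← R3 + (1/25)·R1: [0, 68/25, 4/25, 96/25]
R4 ← R4 − (26/25)·R1: [0, -68/25, -4/25, -96/25]
R3 ← R3 + (4)·R2: [0, 0, 0, 0]
R4 ← R4 − (4)·R2: [0, 0, 0, 0]
2 nonzero rows, so rank(AC) = 2.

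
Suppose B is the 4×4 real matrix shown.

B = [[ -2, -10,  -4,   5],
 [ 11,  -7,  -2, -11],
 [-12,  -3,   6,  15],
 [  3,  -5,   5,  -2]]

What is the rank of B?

Row reduce to echelon form.
R2 ← R2 + (11/2)·R1: [0, -62, -24, 33/2]
R3 ← R3 − (6)·R1: [0, 57, 30, -15]
R4 ← R4 + (3/2)·R1: [0, -20, -1, 11/2]
R3 ← R3 + (57/62)·R2: [0, 0, 246/31, 21/124]
R4 ← R4 − (10/31)·R2: [0, 0, 209/31, 11/62]
R4 ← R4 − (209/246)·R3: [0, 0, 0, 11/328]
Echelon form has 4 nonzero rows, so rank(B) = 4.

4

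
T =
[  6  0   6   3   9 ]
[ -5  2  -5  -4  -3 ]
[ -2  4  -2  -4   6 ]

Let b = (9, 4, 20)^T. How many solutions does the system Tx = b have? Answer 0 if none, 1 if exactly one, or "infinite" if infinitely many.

infinite

Row reduce the augmented matrix [T | b].
R2 ← R2 + (5/6)·R1: [0, 2, 0, -3/2, 9/2, 23/2]
R3 ← R3 + (1/3)·R1: [0, 4, 0, -3, 9, 23]
R3 ← R3 − (2)·R2: [0, 0, 0, 0, 0, 0]
The echelon form has 2 nonzero rows, and every pivot lies in the first 5 columns, so rank(T) = rank([T|b]) = 2.
The system is consistent.
rank = 2 < 5 unknowns, so there are infinitely many solutions.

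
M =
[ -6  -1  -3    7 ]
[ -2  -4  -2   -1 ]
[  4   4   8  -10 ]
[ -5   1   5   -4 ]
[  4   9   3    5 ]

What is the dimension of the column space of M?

3

Row reduce to echelon form.
R2 ← R2 − (1/3)·R1: [0, -11/3, -1, -10/3]
R3 ← R3 + (2/3)·R1: [0, 10/3, 6, -16/3]
R4 ← R4 − (5/6)·R1: [0, 11/6, 15/2, -59/6]
R5 ← R5 + (2/3)·R1: [0, 25/3, 1, 29/3]
R3 ← R3 + (10/11)·R2: [0, 0, 56/11, -92/11]
R4 ← R4 + (1/2)·R2: [0, 0, 7, -23/2]
R5 ← R5 + (25/11)·R2: [0, 0, -14/11, 23/11]
R4 ← R4 − (11/8)·R3: [0, 0, 0, 0]
R5 ← R5 + (1/4)·R3: [0, 0, 0, 0]
Echelon form has 3 nonzero rows, so rank(M) = 3.
The column space has dimension equal to the rank: 3.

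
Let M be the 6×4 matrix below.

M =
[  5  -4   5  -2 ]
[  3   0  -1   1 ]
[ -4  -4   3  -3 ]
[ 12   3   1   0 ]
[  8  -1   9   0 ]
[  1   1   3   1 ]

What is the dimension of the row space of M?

Row reduce to echelon form.
R2 ← R2 − (3/5)·R1: [0, 12/5, -4, 11/5]
R3 ← R3 + (4/5)·R1: [0, -36/5, 7, -23/5]
R4 ← R4 − (12/5)·R1: [0, 63/5, -11, 24/5]
R5 ← R5 − (8/5)·R1: [0, 27/5, 1, 16/5]
R6 ← R6 − (1/5)·R1: [0, 9/5, 2, 7/5]
R3 ← R3 + (3)·R2: [0, 0, -5, 2]
R4 ← R4 − (21/4)·R2: [0, 0, 10, -27/4]
R5 ← R5 − (9/4)·R2: [0, 0, 10, -7/4]
R6 ← R6 − (3/4)·R2: [0, 0, 5, -1/4]
R4 ← R4 + (2)·R3: [0, 0, 0, -11/4]
R5 ← R5 + (2)·R3: [0, 0, 0, 9/4]
R6 ← R6 + R3: [0, 0, 0, 7/4]
R5 ← R5 + (9/11)·R4: [0, 0, 0, 0]
R6 ← R6 + (7/11)·R4: [0, 0, 0, 0]
Echelon form has 4 nonzero rows, so rank(M) = 4.
The row space has dimension equal to the rank: 4.

4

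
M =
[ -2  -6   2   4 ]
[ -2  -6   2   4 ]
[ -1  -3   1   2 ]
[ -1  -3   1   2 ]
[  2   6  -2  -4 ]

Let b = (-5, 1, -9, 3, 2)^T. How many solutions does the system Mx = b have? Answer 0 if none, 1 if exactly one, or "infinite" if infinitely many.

Row reduce the augmented matrix [M | b].
R2 ← R2 − R1: [0, 0, 0, 0, 6]
R3 ← R3 − (1/2)·R1: [0, 0, 0, 0, -13/2]
R4 ← R4 − (1/2)·R1: [0, 0, 0, 0, 11/2]
R5 ← R5 + R1: [0, 0, 0, 0, -3]
R3 ← R3 + (13/12)·R2: [0, 0, 0, 0, 0]
R4 ← R4 − (11/12)·R2: [0, 0, 0, 0, 0]
R5 ← R5 + (1/2)·R2: [0, 0, 0, 0, 0]
The echelon form has 2 nonzero rows; the last pivot sits in the augmented column, so rank(M) = 1 but rank([M|b]) = 2.
Since the ranks differ, the system is inconsistent.
It has no solutions.

0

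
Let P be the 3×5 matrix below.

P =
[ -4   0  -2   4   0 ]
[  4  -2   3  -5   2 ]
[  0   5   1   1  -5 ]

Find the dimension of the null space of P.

2

Row reduce to echelon form.
R2 ← R2 + R1: [0, -2, 1, -1, 2]
R3 ← R3 + (5/2)·R2: [0, 0, 7/2, -3/2, 0]
3 nonzero rows, so rank(P) = 3.
P has 5 columns; by rank–nullity, nullity = 5 − 3 = 2.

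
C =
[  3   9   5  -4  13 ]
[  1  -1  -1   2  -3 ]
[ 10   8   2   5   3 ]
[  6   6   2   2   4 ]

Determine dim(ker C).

Row reduce to echelon form.
R2 ← R2 − (1/3)·R1: [0, -4, -8/3, 10/3, -22/3]
R3 ← R3 − (10/3)·R1: [0, -22, -44/3, 55/3, -121/3]
R4 ← R4 − (2)·R1: [0, -12, -8, 10, -22]
R3 ← R3 − (11/2)·R2: [0, 0, 0, 0, 0]
R4 ← R4 − (3)·R2: [0, 0, 0, 0, 0]
2 nonzero rows, so rank(C) = 2.
C has 5 columns; by rank–nullity, nullity = 5 − 2 = 3.

3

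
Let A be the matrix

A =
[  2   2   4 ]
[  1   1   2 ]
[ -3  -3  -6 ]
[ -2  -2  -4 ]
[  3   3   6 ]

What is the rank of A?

1

Row reduce to echelon form.
R2 ← R2 − (1/2)·R1: [0, 0, 0]
R3 ← R3 + (3/2)·R1: [0, 0, 0]
R4 ← R4 + R1: [0, 0, 0]
R5 ← R5 − (3/2)·R1: [0, 0, 0]
Echelon form has 1 nonzero row, so rank(A) = 1.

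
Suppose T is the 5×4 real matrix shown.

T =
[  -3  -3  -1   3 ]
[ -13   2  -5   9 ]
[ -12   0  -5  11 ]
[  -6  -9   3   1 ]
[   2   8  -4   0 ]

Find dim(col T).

4

Row reduce to echelon form.
R2 ← R2 − (13/3)·R1: [0, 15, -2/3, -4]
R3 ← R3 − (4)·R1: [0, 12, -1, -1]
R4 ← R4 − (2)·R1: [0, -3, 5, -5]
R5 ← R5 + (2/3)·R1: [0, 6, -14/3, 2]
R3 ← R3 − (4/5)·R2: [0, 0, -7/15, 11/5]
R4 ← R4 + (1/5)·R2: [0, 0, 73/15, -29/5]
R5 ← R5 − (2/5)·R2: [0, 0, -22/5, 18/5]
R4 ← R4 + (73/7)·R3: [0, 0, 0, 120/7]
R5 ← R5 − (66/7)·R3: [0, 0, 0, -120/7]
R5 ← R5 + R4: [0, 0, 0, 0]
Echelon form has 4 nonzero rows, so rank(T) = 4.
The column space has dimension equal to the rank: 4.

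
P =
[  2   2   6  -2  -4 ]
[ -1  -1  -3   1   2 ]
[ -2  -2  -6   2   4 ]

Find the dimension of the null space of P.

4

Row reduce to echelon form.
R2 ← R2 + (1/2)·R1: [0, 0, 0, 0, 0]
R3 ← R3 + R1: [0, 0, 0, 0, 0]
1 nonzero row, so rank(P) = 1.
P has 5 columns; by rank–nullity, nullity = 5 − 1 = 4.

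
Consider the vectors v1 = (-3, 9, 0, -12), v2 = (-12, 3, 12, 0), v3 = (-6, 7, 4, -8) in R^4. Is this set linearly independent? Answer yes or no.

no

Form the matrix with these vectors as rows and row reduce.
R2 ← R2 − (4)·R1: [0, -33, 12, 48]
R3 ← R3 − (2)·R1: [0, -11, 4, 16]
R3 ← R3 − (1/3)·R2: [0, 0, 0, 0]
2 nonzero rows, so the 3 vectors span a space of dimension 2.
Since 2 < 3, the vectors are linearly dependent.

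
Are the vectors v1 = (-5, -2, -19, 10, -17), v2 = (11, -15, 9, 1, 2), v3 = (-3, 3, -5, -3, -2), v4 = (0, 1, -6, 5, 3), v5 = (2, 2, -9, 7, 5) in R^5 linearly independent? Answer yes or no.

yes

Form the matrix with these vectors as rows and row reduce.
R2 ← R2 + (11/5)·R1: [0, -97/5, -164/5, 23, -177/5]
R3 ← R3 − (3/5)·R1: [0, 21/5, 32/5, -9, 41/5]
R5 ← R5 + (2/5)·R1: [0, 6/5, -83/5, 11, -9/5]
R3 ← R3 + (21/97)·R2: [0, 0, -68/97, -390/97, 52/97]
R4 ← R4 + (5/97)·R2: [0, 0, -746/97, 600/97, 114/97]
R5 ← R5 + (6/97)·R2: [0, 0, -1807/97, 1205/97, -387/97]
R4 ← R4 − (373/34)·R3: [0, 0, 0, 855/17, -80/17]
R5 ← R5 − (1807/68)·R3: [0, 0, 0, 4055/34, -310/17]
R5 ← R5 − (811/342)·R4: [0, 0, 0, 0, -1210/171]
5 nonzero rows, so the 5 vectors span a space of dimension 5.
Since 5 = 5, the vectors are linearly independent.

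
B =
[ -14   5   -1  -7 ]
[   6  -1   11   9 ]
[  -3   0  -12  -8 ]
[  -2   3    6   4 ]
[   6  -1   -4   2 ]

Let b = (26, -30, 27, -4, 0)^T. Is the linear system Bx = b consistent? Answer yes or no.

yes

Row reduce the augmented matrix [B | b].
R2 ← R2 + (3/7)·R1: [0, 8/7, 74/7, 6, -132/7]
R3 ← R3 − (3/14)·R1: [0, -15/14, -165/14, -13/2, 150/7]
R4 ← R4 − (1/7)·R1: [0, 16/7, 43/7, 5, -54/7]
R5 ← R5 + (3/7)·R1: [0, 8/7, -31/7, -1, 78/7]
R3 ← R3 + (15/16)·R2: [0, 0, -15/8, -7/8, 15/4]
R4 ← R4 − (2)·R2: [0, 0, -15, -7, 30]
R5 ← R5 − R2: [0, 0, -15, -7, 30]
R4 ← R4 − (8)·R3: [0, 0, 0, 0, 0]
R5 ← R5 − (8)·R3: [0, 0, 0, 0, 0]
The echelon form has 3 nonzero rows, and every pivot lies in the first 4 columns, so rank(B) = rank([B|b]) = 3.
The system is consistent.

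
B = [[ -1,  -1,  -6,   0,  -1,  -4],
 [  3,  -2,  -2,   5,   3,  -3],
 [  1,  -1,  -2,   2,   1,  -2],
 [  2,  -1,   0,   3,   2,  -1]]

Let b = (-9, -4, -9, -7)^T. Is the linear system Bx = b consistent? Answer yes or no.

Row reduce the augmented matrix [B | b].
R2 ← R2 + (3)·R1: [0, -5, -20, 5, 0, -15, -31]
R3 ← R3 + R1: [0, -2, -8, 2, 0, -6, -18]
R4 ← R4 + (2)·R1: [0, -3, -12, 3, 0, -9, -25]
R3 ← R3 − (2/5)·R2: [0, 0, 0, 0, 0, 0, -28/5]
R4 ← R4 − (3/5)·R2: [0, 0, 0, 0, 0, 0, -32/5]
R4 ← R4 − (8/7)·R3: [0, 0, 0, 0, 0, 0, 0]
The echelon form has 3 nonzero rows; the last pivot sits in the augmented column, so rank(B) = 2 but rank([B|b]) = 3.
Since the ranks differ, the system is inconsistent.

no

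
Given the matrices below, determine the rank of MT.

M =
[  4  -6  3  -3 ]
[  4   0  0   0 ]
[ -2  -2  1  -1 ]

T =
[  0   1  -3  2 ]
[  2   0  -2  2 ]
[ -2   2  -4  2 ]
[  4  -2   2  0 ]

2

First compute MT:
[[-30,  16, -18,   2],
 [  0,   4, -12,   8],
 [-10,   2,   4,  -6]]
Now row reduce the product.
R3 ← R3 − (1/3)·R1: [0, -10/3, 10, -20/3]
R3 ← R3 + (5/6)·R2: [0, 0, 0, 0]
2 nonzero rows, so rank(MT) = 2.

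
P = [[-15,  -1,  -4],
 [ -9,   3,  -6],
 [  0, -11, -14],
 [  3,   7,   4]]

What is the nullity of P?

Row reduce to echelon form.
R2 ← R2 − (3/5)·R1: [0, 18/5, -18/5]
R4 ← R4 + (1/5)·R1: [0, 34/5, 16/5]
R3 ← R3 + (55/18)·R2: [0, 0, -25]
R4 ← R4 − (17/9)·R2: [0, 0, 10]
R4 ← R4 + (2/5)·R3: [0, 0, 0]
3 nonzero rows, so rank(P) = 3.
P has 3 columns; by rank–nullity, nullity = 3 − 3 = 0.

0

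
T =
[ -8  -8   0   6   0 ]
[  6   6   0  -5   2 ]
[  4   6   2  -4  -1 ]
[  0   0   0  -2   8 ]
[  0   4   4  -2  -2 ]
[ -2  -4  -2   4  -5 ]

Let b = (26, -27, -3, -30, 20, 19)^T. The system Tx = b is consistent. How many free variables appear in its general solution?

Row reduce the augmented matrix [T | b].
R2 ← R2 + (3/4)·R1: [0, 0, 0, -1/2, 2, -15/2]
R3 ← R3 + (1/2)·R1: [0, 2, 2, -1, -1, 10]
R6 ← R6 − (1/4)·R1: [0, -2, -2, 5/2, -5, 25/2]
Swap R2 ↔ R3
R5 ← R5 − (2)·R2: [0, 0, 0, 0, 0, 0]
R6 ← R6 + R2: [0, 0, 0, 3/2, -6, 45/2]
R4 ← R4 − (4)·R3: [0, 0, 0, 0, 0, 0]
R6 ← R6 + (3)·R3: [0, 0, 0, 0, 0, 0]
The echelon form has 3 nonzero rows, and every pivot lies in the first 5 columns, so rank(T) = rank([T|b]) = 3.
The system is consistent.
Free variables = (unknowns) − (rank) = 5 − 3 = 2.

2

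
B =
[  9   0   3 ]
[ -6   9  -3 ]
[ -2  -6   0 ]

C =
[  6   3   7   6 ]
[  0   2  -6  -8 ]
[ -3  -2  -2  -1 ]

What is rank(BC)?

2

First compute BC:
[[ 45,  21,  57,  51],
 [-27,   6, -90, -105],
 [-12, -18,  22,  36]]
Now row reduce the product.
R2 ← R2 + (3/5)·R1: [0, 93/5, -279/5, -372/5]
R3 ← R3 + (4/15)·R1: [0, -62/5, 186/5, 248/5]
R3 ← R3 + (2/3)·R2: [0, 0, 0, 0]
2 nonzero rows, so rank(BC) = 2.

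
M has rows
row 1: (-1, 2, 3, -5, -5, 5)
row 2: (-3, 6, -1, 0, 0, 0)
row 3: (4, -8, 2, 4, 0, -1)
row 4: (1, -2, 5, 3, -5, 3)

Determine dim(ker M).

3

Row reduce to echelon form.
R2 ← R2 − (3)·R1: [0, 0, -10, 15, 15, -15]
R3 ← R3 + (4)·R1: [0, 0, 14, -16, -20, 19]
R4 ← R4 + R1: [0, 0, 8, -2, -10, 8]
R3 ← R3 + (7/5)·R2: [0, 0, 0, 5, 1, -2]
R4 ← R4 + (4/5)·R2: [0, 0, 0, 10, 2, -4]
R4 ← R4 − (2)·R3: [0, 0, 0, 0, 0, 0]
3 nonzero rows, so rank(M) = 3.
M has 6 columns; by rank–nullity, nullity = 6 − 3 = 3.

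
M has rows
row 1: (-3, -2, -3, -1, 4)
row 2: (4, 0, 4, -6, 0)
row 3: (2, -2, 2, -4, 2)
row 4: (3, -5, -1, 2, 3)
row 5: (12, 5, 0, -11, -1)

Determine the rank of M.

Row reduce to echelon form.
R2 ← R2 + (4/3)·R1: [0, -8/3, 0, -22/3, 16/3]
R3 ← R3 + (2/3)·R1: [0, -10/3, 0, -14/3, 14/3]
R4 ← R4 + R1: [0, -7, -4, 1, 7]
R5 ← R5 + (4)·R1: [0, -3, -12, -15, 15]
R3 ← R3 − (5/4)·R2: [0, 0, 0, 9/2, -2]
R4 ← R4 − (21/8)·R2: [0, 0, -4, 81/4, -7]
R5 ← R5 − (9/8)·R2: [0, 0, -12, -27/4, 9]
Swap R3 ↔ R4
R5 ← R5 − (3)·R3: [0, 0, 0, -135/2, 30]
R5 ← R5 + (15)·R4: [0, 0, 0, 0, 0]
Echelon form has 4 nonzero rows, so rank(M) = 4.

4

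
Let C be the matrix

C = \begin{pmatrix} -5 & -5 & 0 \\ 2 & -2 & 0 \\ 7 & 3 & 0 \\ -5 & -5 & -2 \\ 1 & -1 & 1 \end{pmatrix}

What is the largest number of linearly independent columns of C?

Row reduce to echelon form.
R2 ← R2 + (2/5)·R1: [0, -4, 0]
R3 ← R3 + (7/5)·R1: [0, -4, 0]
R4 ← R4 − R1: [0, 0, -2]
R5 ← R5 + (1/5)·R1: [0, -2, 1]
R3 ← R3 − R2: [0, 0, 0]
R5 ← R5 − (1/2)·R2: [0, 0, 1]
Swap R3 ↔ R4
R5 ← R5 + (1/2)·R3: [0, 0, 0]
Echelon form has 3 nonzero rows, so rank(C) = 3.
The rank gives the maximum number of linearly independent columns: 3.

3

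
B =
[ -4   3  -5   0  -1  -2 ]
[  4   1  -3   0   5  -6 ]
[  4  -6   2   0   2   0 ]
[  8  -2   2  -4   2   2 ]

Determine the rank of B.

Row reduce to echelon form.
R2 ← R2 + R1: [0, 4, -8, 0, 4, -8]
R3 ← R3 + R1: [0, -3, -3, 0, 1, -2]
R4 ← R4 + (2)·R1: [0, 4, -8, -4, 0, -2]
R3 ← R3 + (3/4)·R2: [0, 0, -9, 0, 4, -8]
R4 ← R4 − R2: [0, 0, 0, -4, -4, 6]
Echelon form has 4 nonzero rows, so rank(B) = 4.

4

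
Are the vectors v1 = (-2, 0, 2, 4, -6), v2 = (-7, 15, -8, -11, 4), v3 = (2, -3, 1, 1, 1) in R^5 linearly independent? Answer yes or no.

no

Form the matrix with these vectors as rows and row reduce.
R2 ← R2 − (7/2)·R1: [0, 15, -15, -25, 25]
R3 ← R3 + R1: [0, -3, 3, 5, -5]
R3 ← R3 + (1/5)·R2: [0, 0, 0, 0, 0]
2 nonzero rows, so the 3 vectors span a space of dimension 2.
Since 2 < 3, the vectors are linearly dependent.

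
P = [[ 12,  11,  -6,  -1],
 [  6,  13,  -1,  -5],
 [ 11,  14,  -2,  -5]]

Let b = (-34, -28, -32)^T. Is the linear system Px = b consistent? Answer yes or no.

yes

Row reduce the augmented matrix [P | b].
R2 ← R2 − (1/2)·R1: [0, 15/2, 2, -9/2, -11]
R3 ← R3 − (11/12)·R1: [0, 47/12, 7/2, -49/12, -5/6]
R3 ← R3 − (47/90)·R2: [0, 0, 221/90, -26/15, 221/45]
The echelon form has 3 nonzero rows, and every pivot lies in the first 4 columns, so rank(P) = rank([P|b]) = 3.
The system is consistent.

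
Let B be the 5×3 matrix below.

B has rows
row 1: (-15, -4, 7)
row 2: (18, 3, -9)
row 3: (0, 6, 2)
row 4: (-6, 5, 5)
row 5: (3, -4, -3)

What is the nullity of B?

1

Row reduce to echelon form.
R2 ← R2 + (6/5)·R1: [0, -9/5, -3/5]
R4 ← R4 − (2/5)·R1: [0, 33/5, 11/5]
R5 ← R5 + (1/5)·R1: [0, -24/5, -8/5]
R3 ← R3 + (10/3)·R2: [0, 0, 0]
R4 ← R4 + (11/3)·R2: [0, 0, 0]
R5 ← R5 − (8/3)·R2: [0, 0, 0]
2 nonzero rows, so rank(B) = 2.
B has 3 columns; by rank–nullity, nullity = 3 − 2 = 1.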